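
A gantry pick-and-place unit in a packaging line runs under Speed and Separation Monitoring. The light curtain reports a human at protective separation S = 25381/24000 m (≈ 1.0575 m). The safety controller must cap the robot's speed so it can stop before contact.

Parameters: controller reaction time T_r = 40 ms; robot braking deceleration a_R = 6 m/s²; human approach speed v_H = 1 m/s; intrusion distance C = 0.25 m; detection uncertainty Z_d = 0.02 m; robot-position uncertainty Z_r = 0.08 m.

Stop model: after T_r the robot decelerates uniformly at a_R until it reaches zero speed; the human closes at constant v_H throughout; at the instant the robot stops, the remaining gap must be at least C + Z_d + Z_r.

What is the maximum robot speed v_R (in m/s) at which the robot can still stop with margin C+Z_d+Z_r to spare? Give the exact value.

v_R_max = 37/20 m/s = 1.8500 m/s

collect terms ⇒ (1/12)·v_R² + (31/150)·v_R + (-16021/24000) = 0
  disc = (31/150)² − 4·(1/12)·(-16021/24000) = 10609/40000 ; √disc = 103/200
  v_R = (−(31/150) + 103/200) / (2·(1/12)) = 37/20 m/s
check:
stop time T_s = (37/20)/6 = 0.3083 s
robot covers v_R·T_r = 1.8500·0.0400 = 0.0740 m before braking
robot under decel: 1.8500²/(2·6.0000) = 0.2852 m
person approaches 1.0000·(0.0400+0.3083) = 0.3483 m
margins: 0.2500+0.0200+0.0800 = 0.3500 m
sum ≈ 0.0740+0.2852+0.3483+0.3500 ≈ 1.0575 m = S ✓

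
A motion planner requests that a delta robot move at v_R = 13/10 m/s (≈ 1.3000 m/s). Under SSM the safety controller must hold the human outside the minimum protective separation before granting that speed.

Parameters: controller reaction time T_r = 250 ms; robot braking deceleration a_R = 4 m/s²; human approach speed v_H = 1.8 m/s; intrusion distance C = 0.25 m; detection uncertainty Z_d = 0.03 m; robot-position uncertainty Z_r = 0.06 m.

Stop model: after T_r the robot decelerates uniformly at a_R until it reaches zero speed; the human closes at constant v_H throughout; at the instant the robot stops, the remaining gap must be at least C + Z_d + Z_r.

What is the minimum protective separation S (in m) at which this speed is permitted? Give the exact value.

S_min = 1529/800 m = 1.9112 m

braking lasts T_s = (13/10)/4 = 0.3250 s
robot covers v_R·T_r = 1.3000·0.2500 = 0.3250 m before braking
robot under decel: 1.3000²/(2·4.0000) = 0.2112 m
human closes 1.8000·0.5750 = 1.0350 m
margins: 0.2500+0.0300+0.0600 = 0.3400 m
S_min ≈ 0.3250+0.2112+1.0350+0.3400  ⇒  S_min = 1529/800 m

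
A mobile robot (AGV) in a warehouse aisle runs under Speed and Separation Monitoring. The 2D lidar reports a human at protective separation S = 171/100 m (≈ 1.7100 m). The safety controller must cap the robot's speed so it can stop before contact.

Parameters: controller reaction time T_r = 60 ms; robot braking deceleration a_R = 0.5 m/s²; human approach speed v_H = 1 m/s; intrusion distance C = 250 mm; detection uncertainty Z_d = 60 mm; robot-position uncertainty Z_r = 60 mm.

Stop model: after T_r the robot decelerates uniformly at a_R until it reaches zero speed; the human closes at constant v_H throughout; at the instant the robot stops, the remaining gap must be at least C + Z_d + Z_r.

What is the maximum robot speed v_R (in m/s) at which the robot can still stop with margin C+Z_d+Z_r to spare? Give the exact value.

v_R_max = 1/2 m/s = 0.5000 m/s

quadratic (1)·v² + (103/50)·v + (-32/25) = 0
  disc = (103/50)² − 4·(1)·(-32/25) = 23409/2500 ; √disc = 153/50
  v_R = (−(103/50) + 153/50) / (2·(1)) = 1/2 m/s
check:
T_s = v_R/a_R = (1/2)/(1/2) = 1.0000 s
robot covers v_R·T_r = 0.5000·0.0600 = 0.0300 m before braking
robot covers 0.5000·1.0000 − ½·0.5000·1.0000² = 0.2500 m while stopping
human over T_r+T_s: 1.0000·(0.0600+1.0000) = 1.0600 m
residual clearance needed = 0.2500+0.0600+0.0600 = 0.3700 m
sum ≈ 0.0300+0.2500+1.0600+0.3700 ≈ 1.7100 m = S ✓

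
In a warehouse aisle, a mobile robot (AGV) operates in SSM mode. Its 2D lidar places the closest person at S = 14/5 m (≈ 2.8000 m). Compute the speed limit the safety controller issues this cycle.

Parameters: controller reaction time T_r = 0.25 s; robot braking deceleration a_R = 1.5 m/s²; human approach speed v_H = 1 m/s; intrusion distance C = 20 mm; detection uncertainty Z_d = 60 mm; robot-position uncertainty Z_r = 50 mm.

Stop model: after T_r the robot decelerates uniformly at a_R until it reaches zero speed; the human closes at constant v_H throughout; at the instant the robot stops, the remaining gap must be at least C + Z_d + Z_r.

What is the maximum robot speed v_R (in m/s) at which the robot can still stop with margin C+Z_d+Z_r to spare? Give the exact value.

v_R_max = 33/20 m/s = 1.6500 m/s

collect terms ⇒ (1/3)·v_R² + (11/12)·v_R + (-121/50) = 0
  disc = (11/12)² − 4·(1/3)·(-121/50) = 14641/3600 ; √disc = 121/60
  v_R = (−(11/12) + 121/60) / (2·(1/3)) = 33/20 m/s
check:
braking lasts T_s = (33/20)/(3/2) = 1.1000 s
reaction-phase robot travel = 1.6500·0.2500 = 0.4125 m
braking distance = 1.6500²/(2·1.5000) = 0.9075 m
human closes 1.0000·1.3500 = 1.3500 m
margins: 0.0200+0.0600+0.0500 = 0.1300 m
sum ≈ 0.4125+0.9075+1.3500+0.1300 ≈ 2.8000 m = S ✓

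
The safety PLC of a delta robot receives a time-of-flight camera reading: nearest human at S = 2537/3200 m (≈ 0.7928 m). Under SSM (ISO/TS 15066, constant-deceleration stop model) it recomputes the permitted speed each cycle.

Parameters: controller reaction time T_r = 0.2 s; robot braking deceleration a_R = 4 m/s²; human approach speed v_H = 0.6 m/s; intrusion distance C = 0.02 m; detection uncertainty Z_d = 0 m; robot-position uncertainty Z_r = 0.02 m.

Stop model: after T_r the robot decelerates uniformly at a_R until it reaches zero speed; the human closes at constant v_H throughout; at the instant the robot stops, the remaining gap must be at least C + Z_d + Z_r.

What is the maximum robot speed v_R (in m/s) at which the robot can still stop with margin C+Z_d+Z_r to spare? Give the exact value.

collect terms ⇒ (1/8)·v_R² + (7/20)·v_R + (-81/128) = 0
  disc = (7/20)² − 4·(1/8)·(-81/128) = 2809/6400 ; √disc = 53/80
  v_R = (−(7/20) + 53/80) / (2·(1/8)) = 5/4 m/s
check:
stop time T_s = (5/4)/4 = 0.3125 s
robot covers v_R·T_r = 1.2500·0.2000 = 0.2500 m before braking
braking distance = 1.2500²/(2·4.0000) = 0.1953 m
human over T_r+T_s: 0.6000·(0.2000+0.3125) = 0.3075 m
C+Z_d+Z_r = 0.0200+0.0000+0.0200 = 0.0400 m
sum ≈ 0.2500+0.1953+0.3075+0.0400 ≈ 0.7928 m = S ✓

v_R_max = 5/4 m/s = 1.2500 m/s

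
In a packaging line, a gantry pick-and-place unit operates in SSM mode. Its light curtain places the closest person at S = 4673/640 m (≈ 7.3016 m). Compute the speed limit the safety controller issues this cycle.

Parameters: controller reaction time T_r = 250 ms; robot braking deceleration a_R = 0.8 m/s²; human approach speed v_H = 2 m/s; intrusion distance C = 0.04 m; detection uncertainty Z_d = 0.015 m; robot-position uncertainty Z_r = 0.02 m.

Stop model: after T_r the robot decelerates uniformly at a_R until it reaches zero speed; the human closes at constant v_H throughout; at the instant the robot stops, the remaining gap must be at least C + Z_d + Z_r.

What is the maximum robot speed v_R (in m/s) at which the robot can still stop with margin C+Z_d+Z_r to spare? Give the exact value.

v_R_max = 7/4 m/s = 1.7500 m/s

collect terms ⇒ (5/8)·v_R² + (11/4)·v_R + (-861/128) = 0
  disc = (11/4)² − 4·(5/8)·(-861/128) = 6241/256 ; √disc = 79/16
  v_R = (−(11/4) + 79/16) / (2·(5/8)) = 7/4 m/s
check:
braking lasts T_s = (7/4)/(4/5) = 2.1875 s
robot covers v_R·T_r = 1.7500·0.2500 = 0.4375 m before braking
braking distance = 1.7500²/(2·0.8000) = 1.9141 m
human over T_r+T_s: 2.0000·(0.2500+2.1875) = 4.8750 m
margins: 0.0400+0.0150+0.0200 = 0.0750 m
sum ≈ 0.4375+1.9141+4.8750+0.0750 ≈ 7.3016 m = S ✓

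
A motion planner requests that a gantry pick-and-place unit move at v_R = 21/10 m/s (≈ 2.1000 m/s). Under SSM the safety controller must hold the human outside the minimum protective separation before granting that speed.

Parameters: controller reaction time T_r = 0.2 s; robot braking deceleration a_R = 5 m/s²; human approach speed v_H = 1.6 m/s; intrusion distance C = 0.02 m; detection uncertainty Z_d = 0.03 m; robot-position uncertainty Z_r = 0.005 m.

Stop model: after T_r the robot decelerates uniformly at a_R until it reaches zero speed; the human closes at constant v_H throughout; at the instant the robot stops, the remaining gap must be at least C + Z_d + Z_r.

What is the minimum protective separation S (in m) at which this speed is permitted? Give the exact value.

stop time T_s = (21/10)/5 = 0.4200 s
reaction-phase robot travel = 2.1000·0.2000 = 0.4200 m
robot covers 2.1000·0.4200 − ½·5.0000·0.4200² = 0.4410 m while stopping
human over T_r+T_s: 1.6000·(0.2000+0.4200) = 0.9920 m
C+Z_d+Z_r = 0.0200+0.0300+0.0050 = 0.0550 m
S_min ≈ 0.4200+0.4410+0.9920+0.0550  ⇒  S_min = 477/250 m

S_min = 477/250 m = 1.9080 m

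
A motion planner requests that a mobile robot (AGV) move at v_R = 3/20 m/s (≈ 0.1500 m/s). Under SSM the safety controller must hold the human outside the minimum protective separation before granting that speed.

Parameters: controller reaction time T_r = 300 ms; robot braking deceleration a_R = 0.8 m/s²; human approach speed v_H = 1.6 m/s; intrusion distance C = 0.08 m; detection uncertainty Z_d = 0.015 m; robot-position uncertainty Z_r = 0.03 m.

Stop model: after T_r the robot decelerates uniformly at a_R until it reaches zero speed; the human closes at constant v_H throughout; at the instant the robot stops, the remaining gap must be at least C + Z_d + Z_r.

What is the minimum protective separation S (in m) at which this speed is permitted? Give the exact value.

stop time T_s = (3/20)/(4/5) = 0.1875 s
robot in T_r: 0.1500·0.3000 = 0.0450 m
robot under decel: 0.1500²/(2·0.8000) = 0.0141 m
human over T_r+T_s: 1.6000·(0.3000+0.1875) = 0.7800 m
margins: 0.0800+0.0150+0.0300 = 0.1250 m
S_min ≈ 0.0450+0.0141+0.7800+0.1250  ⇒  S_min = 617/640 m

S_min = 617/640 m = 0.9641 m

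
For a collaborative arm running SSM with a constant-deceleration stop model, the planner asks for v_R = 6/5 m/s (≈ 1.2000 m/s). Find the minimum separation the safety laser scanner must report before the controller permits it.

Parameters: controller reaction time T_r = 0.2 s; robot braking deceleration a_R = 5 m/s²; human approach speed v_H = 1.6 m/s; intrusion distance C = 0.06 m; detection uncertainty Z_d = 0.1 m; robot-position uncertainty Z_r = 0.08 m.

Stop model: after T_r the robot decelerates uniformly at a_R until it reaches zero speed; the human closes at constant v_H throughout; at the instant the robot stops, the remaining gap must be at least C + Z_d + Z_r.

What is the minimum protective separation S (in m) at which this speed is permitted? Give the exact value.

braking lasts T_s = (6/5)/5 = 0.2400 s
robot in T_r: 1.2000·0.2000 = 0.2400 m
robot covers 1.2000·0.2400 − ½·5.0000·0.2400² = 0.1440 m while stopping
person approaches 1.6000·(0.2000+0.2400) = 0.7040 m
margins: 0.0600+0.1000+0.0800 = 0.2400 m
S_min ≈ 0.2400+0.1440+0.7040+0.2400  ⇒  S_min = 166/125 m

S_min = 166/125 m = 1.3280 m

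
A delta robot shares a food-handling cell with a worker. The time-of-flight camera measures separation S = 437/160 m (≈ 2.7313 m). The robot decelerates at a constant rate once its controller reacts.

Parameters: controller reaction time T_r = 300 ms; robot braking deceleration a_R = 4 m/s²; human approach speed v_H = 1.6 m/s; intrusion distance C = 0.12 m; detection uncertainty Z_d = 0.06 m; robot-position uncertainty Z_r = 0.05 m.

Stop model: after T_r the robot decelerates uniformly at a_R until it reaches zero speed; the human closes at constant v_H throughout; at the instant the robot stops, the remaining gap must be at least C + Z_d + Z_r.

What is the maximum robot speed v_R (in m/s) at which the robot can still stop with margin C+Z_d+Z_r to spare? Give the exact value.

quadratic (1/8)·v² + (7/10)·v + (-1617/800) = 0
  disc = (7/10)² − 4·(1/8)·(-1617/800) = 2401/1600 ; √disc = 49/40
  v_R = (−(7/10) + 49/40) / (2·(1/8)) = 21/10 m/s
check:
T_s = v_R/a_R = (21/10)/4 = 0.5250 s
robot covers v_R·T_r = 2.1000·0.3000 = 0.6300 m before braking
robot covers 2.1000·0.5250 − ½·4.0000·0.5250² = 0.5513 m while stopping
person approaches 1.6000·(0.3000+0.5250) = 1.3200 m
residual clearance needed = 0.1200+0.0600+0.0500 = 0.2300 m
sum ≈ 0.6300+0.5513+1.3200+0.2300 ≈ 2.7313 m = S ✓

v_R_max = 21/10 m/s = 2.1000 m/s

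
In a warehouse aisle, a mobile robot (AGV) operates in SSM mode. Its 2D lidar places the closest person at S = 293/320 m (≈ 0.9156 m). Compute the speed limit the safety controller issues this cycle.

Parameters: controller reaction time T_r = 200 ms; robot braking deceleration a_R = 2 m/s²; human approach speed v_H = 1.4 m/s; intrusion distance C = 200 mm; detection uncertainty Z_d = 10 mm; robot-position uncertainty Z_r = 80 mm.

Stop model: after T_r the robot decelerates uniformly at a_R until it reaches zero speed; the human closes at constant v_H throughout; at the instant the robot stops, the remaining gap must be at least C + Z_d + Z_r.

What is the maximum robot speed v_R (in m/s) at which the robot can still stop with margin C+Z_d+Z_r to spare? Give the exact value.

v_R_max = 7/20 m/s = 0.3500 m/s

at the boundary: (1/4)·v² + (9/10)·v + (-553/1600) = 0
  disc = (9/10)² − 4·(1/4)·(-553/1600) = 1849/1600 ; √disc = 43/40
  v_R = (−(9/10) + 43/40) / (2·(1/4)) = 7/20 m/s
check:
T_s = v_R/a_R = (7/20)/2 = 0.1750 s
robot covers v_R·T_r = 0.3500·0.2000 = 0.0700 m before braking
robot under decel: 0.3500²/(2·2.0000) = 0.0306 m
human over T_r+T_s: 1.4000·(0.2000+0.1750) = 0.5250 m
C+Z_d+Z_r = 0.2000+0.0100+0.0800 = 0.2900 m
sum ≈ 0.0700+0.0306+0.5250+0.2900 ≈ 0.9156 m = S ✓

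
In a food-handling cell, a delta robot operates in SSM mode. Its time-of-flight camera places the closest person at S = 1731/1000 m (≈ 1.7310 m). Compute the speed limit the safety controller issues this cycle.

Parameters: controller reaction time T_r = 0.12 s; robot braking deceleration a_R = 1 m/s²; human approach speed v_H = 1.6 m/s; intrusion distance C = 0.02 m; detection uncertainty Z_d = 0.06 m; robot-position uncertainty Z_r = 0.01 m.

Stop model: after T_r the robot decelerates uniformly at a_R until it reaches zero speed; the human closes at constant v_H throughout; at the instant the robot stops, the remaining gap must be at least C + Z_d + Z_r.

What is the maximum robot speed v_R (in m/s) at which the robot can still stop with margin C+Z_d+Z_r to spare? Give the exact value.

v_R_max = 7/10 m/s = 0.7000 m/s

quadratic (1/2)·v² + (43/25)·v + (-1449/1000) = 0
  disc = (43/25)² − 4·(1/2)·(-1449/1000) = 14641/2500 ; √disc = 121/50
  v_R = (−(43/25) + 121/50) / (2·(1/2)) = 7/10 m/s
check:
stop time T_s = (7/10)/1 = 0.7000 s
reaction-phase robot travel = 0.7000·0.1200 = 0.0840 m
robot covers 0.7000·0.7000 − ½·1.0000·0.7000² = 0.2450 m while stopping
human over T_r+T_s: 1.6000·(0.1200+0.7000) = 1.3120 m
residual clearance needed = 0.0200+0.0600+0.0100 = 0.0900 m
sum ≈ 0.0840+0.2450+1.3120+0.0900 ≈ 1.7310 m = S ✓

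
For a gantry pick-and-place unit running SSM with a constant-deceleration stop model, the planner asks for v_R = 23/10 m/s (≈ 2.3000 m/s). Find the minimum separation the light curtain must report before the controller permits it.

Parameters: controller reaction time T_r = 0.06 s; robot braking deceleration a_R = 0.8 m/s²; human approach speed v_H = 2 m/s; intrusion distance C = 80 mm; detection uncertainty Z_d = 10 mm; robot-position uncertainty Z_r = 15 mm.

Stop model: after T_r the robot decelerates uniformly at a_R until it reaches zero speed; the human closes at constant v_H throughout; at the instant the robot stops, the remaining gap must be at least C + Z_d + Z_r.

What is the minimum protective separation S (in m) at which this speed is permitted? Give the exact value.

braking lasts T_s = (23/10)/(4/5) = 2.8750 s
robot covers v_R·T_r = 2.3000·0.0600 = 0.1380 m before braking
robot under decel: 2.3000²/(2·0.8000) = 3.3062 m
person approaches 2.0000·(0.0600+2.8750) = 5.8700 m
C+Z_d+Z_r = 0.0800+0.0100+0.0150 = 0.1050 m
S_min ≈ 0.1380+3.3062+5.8700+0.1050  ⇒  S_min = 37677/4000 m

S_min = 37677/4000 m = 9.4192 m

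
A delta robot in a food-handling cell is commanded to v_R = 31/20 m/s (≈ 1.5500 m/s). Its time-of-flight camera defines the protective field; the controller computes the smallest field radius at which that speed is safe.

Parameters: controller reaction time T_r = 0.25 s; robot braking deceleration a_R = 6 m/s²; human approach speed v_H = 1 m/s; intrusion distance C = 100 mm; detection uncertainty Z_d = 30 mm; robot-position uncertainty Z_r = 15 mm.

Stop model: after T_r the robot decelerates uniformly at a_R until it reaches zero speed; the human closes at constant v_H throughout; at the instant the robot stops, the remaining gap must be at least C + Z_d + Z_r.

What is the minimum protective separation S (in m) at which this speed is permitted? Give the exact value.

S_min = 5957/4800 m = 1.2410 m

braking lasts T_s = (31/20)/6 = 0.2583 s
robot covers v_R·T_r = 1.5500·0.2500 = 0.3875 m before braking
braking distance = 1.5500²/(2·6.0000) = 0.2002 m
human closes 1.0000·0.5083 = 0.5083 m
residual clearance needed = 0.1000+0.0300+0.0150 = 0.1450 m
S_min ≈ 0.3875+0.2002+0.5083+0.1450  ⇒  S_min = 5957/4800 m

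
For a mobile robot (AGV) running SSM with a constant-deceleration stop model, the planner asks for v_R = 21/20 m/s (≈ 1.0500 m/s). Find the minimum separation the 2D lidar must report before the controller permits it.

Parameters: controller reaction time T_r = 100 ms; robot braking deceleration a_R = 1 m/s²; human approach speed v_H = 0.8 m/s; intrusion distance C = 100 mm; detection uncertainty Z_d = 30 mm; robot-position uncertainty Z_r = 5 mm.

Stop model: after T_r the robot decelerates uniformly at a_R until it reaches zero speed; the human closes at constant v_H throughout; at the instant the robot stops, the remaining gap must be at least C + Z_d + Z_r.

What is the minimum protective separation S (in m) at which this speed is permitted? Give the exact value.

T_s = v_R/a_R = (21/20)/1 = 1.0500 s
reaction-phase robot travel = 1.0500·0.1000 = 0.1050 m
robot under decel: 1.0500²/(2·1.0000) = 0.5513 m
human closes 0.8000·1.1500 = 0.9200 m
C+Z_d+Z_r = 0.1000+0.0300+0.0050 = 0.1350 m
S_min ≈ 0.1050+0.5513+0.9200+0.1350  ⇒  S_min = 1369/800 m

S_min = 1369/800 m = 1.7112 m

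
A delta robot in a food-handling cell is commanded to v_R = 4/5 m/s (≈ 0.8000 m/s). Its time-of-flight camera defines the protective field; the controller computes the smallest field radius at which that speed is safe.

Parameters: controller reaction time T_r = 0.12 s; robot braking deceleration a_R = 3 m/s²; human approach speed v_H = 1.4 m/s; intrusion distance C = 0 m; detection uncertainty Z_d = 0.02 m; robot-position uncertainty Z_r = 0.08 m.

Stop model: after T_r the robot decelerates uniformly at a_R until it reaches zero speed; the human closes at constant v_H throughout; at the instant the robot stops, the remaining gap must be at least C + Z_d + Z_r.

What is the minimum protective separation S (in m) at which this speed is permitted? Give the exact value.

braking lasts T_s = (4/5)/3 = 0.2667 s
robot in T_r: 0.8000·0.1200 = 0.0960 m
braking distance = 0.8000²/(2·3.0000) = 0.1067 m
person approaches 1.4000·(0.1200+0.2667) = 0.5413 m
residual clearance needed = 0.0000+0.0200+0.0800 = 0.1000 m
S_min ≈ 0.0960+0.1067+0.5413+0.1000  ⇒  S_min = 211/250 m

S_min = 211/250 m = 0.8440 m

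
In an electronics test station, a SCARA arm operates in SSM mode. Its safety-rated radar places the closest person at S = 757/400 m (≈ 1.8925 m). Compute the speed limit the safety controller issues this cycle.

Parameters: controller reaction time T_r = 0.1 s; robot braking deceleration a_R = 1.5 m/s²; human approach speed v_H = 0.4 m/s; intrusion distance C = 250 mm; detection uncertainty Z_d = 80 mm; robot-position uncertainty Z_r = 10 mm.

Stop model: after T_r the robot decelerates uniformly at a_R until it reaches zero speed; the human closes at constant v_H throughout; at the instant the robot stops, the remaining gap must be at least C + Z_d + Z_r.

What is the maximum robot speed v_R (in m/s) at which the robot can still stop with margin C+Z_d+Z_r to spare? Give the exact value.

quadratic (1/3)·v² + (11/30)·v + (-121/80) = 0
  disc = (11/30)² − 4·(1/3)·(-121/80) = 484/225 ; √disc = 22/15
  v_R = (−(11/30) + 22/15) / (2·(1/3)) = 33/20 m/s
check:
T_s = v_R/a_R = (33/20)/(3/2) = 1.1000 s
robot in T_r: 1.6500·0.1000 = 0.1650 m
braking distance = 1.6500²/(2·1.5000) = 0.9075 m
human closes 0.4000·1.2000 = 0.4800 m
margins: 0.2500+0.0800+0.0100 = 0.3400 m
sum ≈ 0.1650+0.9075+0.4800+0.3400 ≈ 1.8925 m = S ✓

v_R_max = 33/20 m/s = 1.6500 m/s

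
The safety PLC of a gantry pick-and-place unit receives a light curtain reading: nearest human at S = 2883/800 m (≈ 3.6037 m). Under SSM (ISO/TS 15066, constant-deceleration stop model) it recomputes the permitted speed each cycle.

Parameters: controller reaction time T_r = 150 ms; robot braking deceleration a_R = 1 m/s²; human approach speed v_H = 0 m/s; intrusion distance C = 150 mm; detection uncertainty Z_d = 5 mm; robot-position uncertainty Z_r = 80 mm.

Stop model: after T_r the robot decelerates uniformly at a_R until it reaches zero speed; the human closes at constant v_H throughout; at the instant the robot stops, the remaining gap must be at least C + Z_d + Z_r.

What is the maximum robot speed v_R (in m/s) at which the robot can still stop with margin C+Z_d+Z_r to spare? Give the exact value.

collect terms ⇒ (1/2)·v_R² + (3/20)·v_R + (-539/160) = 0
  disc = (3/20)² − 4·(1/2)·(-539/160) = 169/25 ; √disc = 13/5
  v_R = (−(3/20) + 13/5) / (2·(1/2)) = 49/20 m/s
check:
braking lasts T_s = (49/20)/1 = 2.4500 s
robot in T_r: 2.4500·0.1500 = 0.3675 m
robot covers 2.4500·2.4500 − ½·1.0000·2.4500² = 3.0013 m while stopping
human closes 0.0000·2.6000 = 0.0000 m
residual clearance needed = 0.1500+0.0050+0.0800 = 0.2350 m
sum ≈ 0.3675+3.0013+0.0000+0.2350 ≈ 3.6037 m = S ✓

v_R_max = 49/20 m/s = 2.4500 m/s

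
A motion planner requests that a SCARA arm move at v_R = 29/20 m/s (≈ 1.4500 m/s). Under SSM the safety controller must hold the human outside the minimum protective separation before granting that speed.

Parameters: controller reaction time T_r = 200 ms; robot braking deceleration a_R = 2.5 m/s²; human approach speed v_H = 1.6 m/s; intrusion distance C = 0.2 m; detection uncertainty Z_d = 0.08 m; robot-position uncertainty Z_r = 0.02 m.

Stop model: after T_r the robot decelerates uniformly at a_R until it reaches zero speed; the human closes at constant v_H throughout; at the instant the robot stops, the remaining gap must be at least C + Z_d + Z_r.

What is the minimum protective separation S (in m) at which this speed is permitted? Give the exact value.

stop time T_s = (29/20)/(5/2) = 0.5800 s
reaction-phase robot travel = 1.4500·0.2000 = 0.2900 m
robot covers 1.4500·0.5800 − ½·2.5000·0.5800² = 0.4205 m while stopping
person approaches 1.6000·(0.2000+0.5800) = 1.2480 m
C+Z_d+Z_r = 0.2000+0.0800+0.0200 = 0.3000 m
S_min ≈ 0.2900+0.4205+1.2480+0.3000  ⇒  S_min = 4517/2000 m

S_min = 4517/2000 m = 2.2585 m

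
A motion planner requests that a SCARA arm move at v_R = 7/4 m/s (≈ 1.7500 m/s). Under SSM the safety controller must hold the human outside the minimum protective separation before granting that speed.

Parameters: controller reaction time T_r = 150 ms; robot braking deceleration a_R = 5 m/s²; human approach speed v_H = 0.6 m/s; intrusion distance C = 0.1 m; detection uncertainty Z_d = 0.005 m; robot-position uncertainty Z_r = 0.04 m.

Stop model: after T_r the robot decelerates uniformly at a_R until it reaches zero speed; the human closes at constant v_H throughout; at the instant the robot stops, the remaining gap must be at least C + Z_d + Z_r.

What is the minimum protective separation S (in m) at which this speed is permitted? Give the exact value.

stop time T_s = (7/4)/5 = 0.3500 s
robot covers v_R·T_r = 1.7500·0.1500 = 0.2625 m before braking
robot covers 1.7500·0.3500 − ½·5.0000·0.3500² = 0.3063 m while stopping
human closes 0.6000·0.5000 = 0.3000 m
residual clearance needed = 0.1000+0.0050+0.0400 = 0.1450 m
S_min ≈ 0.2625+0.3063+0.3000+0.1450  ⇒  S_min = 811/800 m

S_min = 811/800 m = 1.0137 m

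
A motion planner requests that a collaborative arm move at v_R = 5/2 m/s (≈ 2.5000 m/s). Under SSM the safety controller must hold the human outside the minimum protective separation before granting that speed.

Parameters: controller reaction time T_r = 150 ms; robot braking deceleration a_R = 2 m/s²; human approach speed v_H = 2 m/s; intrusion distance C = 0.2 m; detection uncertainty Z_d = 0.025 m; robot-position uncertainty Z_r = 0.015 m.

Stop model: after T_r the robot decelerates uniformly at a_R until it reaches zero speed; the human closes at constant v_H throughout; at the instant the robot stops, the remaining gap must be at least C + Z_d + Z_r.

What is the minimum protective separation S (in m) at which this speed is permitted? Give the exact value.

T_s = v_R/a_R = (5/2)/2 = 1.2500 s
robot in T_r: 2.5000·0.1500 = 0.3750 m
robot covers 2.5000·1.2500 − ½·2.0000·1.2500² = 1.5625 m while stopping
human closes 2.0000·1.4000 = 2.8000 m
residual clearance needed = 0.2000+0.0250+0.0150 = 0.2400 m
S_min ≈ 0.3750+1.5625+2.8000+0.2400  ⇒  S_min = 1991/400 m

S_min = 1991/400 m = 4.9775 m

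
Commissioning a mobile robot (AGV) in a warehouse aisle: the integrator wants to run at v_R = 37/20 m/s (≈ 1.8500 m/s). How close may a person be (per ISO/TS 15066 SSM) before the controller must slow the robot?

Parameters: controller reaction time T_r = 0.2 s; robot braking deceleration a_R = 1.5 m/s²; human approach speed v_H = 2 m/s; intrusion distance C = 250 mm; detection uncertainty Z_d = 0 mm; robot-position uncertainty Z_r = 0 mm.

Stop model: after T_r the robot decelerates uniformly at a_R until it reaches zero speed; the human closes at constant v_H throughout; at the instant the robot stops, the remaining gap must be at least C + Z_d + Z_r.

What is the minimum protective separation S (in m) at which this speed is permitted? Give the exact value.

S_min = 1851/400 m = 4.6275 m

T_s = v_R/a_R = (37/20)/(3/2) = 1.2333 s
robot covers v_R·T_r = 1.8500·0.2000 = 0.3700 m before braking
braking distance = 1.8500²/(2·1.5000) = 1.1408 m
human closes 2.0000·1.4333 = 2.8667 m
C+Z_d+Z_r = 0.2500+0.0000+0.0000 = 0.2500 m
S_min ≈ 0.3700+1.1408+2.8667+0.2500  ⇒  S_min = 1851/400 m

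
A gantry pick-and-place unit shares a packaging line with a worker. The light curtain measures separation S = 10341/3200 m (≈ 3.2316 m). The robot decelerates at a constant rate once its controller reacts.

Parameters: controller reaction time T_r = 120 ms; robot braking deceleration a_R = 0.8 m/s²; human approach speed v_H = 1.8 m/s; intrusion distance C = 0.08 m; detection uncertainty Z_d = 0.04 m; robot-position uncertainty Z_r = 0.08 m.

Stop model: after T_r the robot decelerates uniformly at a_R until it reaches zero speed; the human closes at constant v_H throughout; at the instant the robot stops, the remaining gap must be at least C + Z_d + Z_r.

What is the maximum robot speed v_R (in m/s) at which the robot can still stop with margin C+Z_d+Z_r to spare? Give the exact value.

v_R_max = 19/20 m/s = 0.9500 m/s

at the boundary: (5/8)·v² + (237/100)·v + (-45049/16000) = 0
  disc = (237/100)² − 4·(5/8)·(-45049/16000) = 2024929/160000 ; √disc = 1423/400
  v_R = (−(237/100) + 1423/400) / (2·(5/8)) = 19/20 m/s
check:
stop time T_s = (19/20)/(4/5) = 1.1875 s
robot in T_r: 0.9500·0.1200 = 0.1140 m
robot under decel: 0.9500²/(2·0.8000) = 0.5641 m
human closes 1.8000·1.3075 = 2.3535 m
residual clearance needed = 0.0800+0.0400+0.0800 = 0.2000 m
sum ≈ 0.1140+0.5641+2.3535+0.2000 ≈ 3.2316 m = S ✓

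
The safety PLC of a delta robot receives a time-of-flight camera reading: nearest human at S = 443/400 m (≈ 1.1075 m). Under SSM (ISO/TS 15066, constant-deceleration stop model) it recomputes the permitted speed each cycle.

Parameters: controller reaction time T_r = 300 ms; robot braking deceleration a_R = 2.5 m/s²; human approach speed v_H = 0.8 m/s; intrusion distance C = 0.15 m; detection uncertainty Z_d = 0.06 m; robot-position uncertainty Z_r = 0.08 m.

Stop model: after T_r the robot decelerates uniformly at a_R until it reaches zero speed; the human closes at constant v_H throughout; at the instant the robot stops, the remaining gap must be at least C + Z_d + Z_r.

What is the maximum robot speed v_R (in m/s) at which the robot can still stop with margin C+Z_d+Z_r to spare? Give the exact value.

v_R_max = 3/4 m/s = 0.7500 m/s

collect terms ⇒ (1/5)·v_R² + (31/50)·v_R + (-231/400) = 0
  disc = (31/50)² − 4·(1/5)·(-231/400) = 529/625 ; √disc = 23/25
  v_R = (−(31/50) + 23/25) / (2·(1/5)) = 3/4 m/s
check:
braking lasts T_s = (3/4)/(5/2) = 0.3000 s
reaction-phase robot travel = 0.7500·0.3000 = 0.2250 m
robot covers 0.7500·0.3000 − ½·2.5000·0.3000² = 0.1125 m while stopping
person approaches 0.8000·(0.3000+0.3000) = 0.4800 m
margins: 0.1500+0.0600+0.0800 = 0.2900 m
sum ≈ 0.2250+0.1125+0.4800+0.2900 ≈ 1.1075 m = S ✓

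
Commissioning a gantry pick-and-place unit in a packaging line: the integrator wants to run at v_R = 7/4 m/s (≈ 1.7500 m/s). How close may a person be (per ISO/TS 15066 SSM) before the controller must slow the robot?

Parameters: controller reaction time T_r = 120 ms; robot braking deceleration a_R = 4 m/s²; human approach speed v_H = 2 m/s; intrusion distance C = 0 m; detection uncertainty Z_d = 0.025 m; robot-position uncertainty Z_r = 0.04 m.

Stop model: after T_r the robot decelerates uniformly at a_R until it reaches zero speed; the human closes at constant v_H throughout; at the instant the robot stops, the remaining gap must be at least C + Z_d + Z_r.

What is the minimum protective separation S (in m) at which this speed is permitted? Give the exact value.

S_min = 5673/3200 m = 1.7728 m

T_s = v_R/a_R = (7/4)/4 = 0.4375 s
robot in T_r: 1.7500·0.1200 = 0.2100 m
robot covers 1.7500·0.4375 − ½·4.0000·0.4375² = 0.3828 m while stopping
human closes 2.0000·0.5575 = 1.1150 m
residual clearance needed = 0.0000+0.0250+0.0400 = 0.0650 m
S_min ≈ 0.2100+0.3828+1.1150+0.0650  ⇒  S_min = 5673/3200 m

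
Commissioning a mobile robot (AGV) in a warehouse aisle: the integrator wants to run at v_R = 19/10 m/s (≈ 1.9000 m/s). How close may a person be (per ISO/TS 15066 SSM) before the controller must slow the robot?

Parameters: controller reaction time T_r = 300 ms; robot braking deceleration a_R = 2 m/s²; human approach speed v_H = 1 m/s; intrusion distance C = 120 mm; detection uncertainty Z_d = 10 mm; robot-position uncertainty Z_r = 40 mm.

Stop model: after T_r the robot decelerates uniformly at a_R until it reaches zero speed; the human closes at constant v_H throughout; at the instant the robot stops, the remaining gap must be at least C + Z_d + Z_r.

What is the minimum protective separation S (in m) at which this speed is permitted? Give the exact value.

T_s = v_R/a_R = (19/10)/2 = 0.9500 s
robot covers v_R·T_r = 1.9000·0.3000 = 0.5700 m before braking
robot under decel: 1.9000²/(2·2.0000) = 0.9025 m
person approaches 1.0000·(0.3000+0.9500) = 1.2500 m
C+Z_d+Z_r = 0.1200+0.0100+0.0400 = 0.1700 m
S_min ≈ 0.5700+0.9025+1.2500+0.1700  ⇒  S_min = 1157/400 m

S_min = 1157/400 m = 2.8925 m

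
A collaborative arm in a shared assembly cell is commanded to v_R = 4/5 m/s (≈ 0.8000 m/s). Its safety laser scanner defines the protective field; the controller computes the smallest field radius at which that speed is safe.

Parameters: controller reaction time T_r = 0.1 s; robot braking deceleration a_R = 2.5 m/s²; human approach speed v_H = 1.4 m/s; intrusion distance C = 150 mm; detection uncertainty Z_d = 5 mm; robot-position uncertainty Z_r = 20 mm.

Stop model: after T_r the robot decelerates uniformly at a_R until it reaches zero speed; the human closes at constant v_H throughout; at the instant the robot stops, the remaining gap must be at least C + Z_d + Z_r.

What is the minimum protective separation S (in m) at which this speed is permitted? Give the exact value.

S_min = 971/1000 m = 0.9710 m

stop time T_s = (4/5)/(5/2) = 0.3200 s
robot covers v_R·T_r = 0.8000·0.1000 = 0.0800 m before braking
braking distance = 0.8000²/(2·2.5000) = 0.1280 m
person approaches 1.4000·(0.1000+0.3200) = 0.5880 m
residual clearance needed = 0.1500+0.0050+0.0200 = 0.1750 m
S_min ≈ 0.0800+0.1280+0.5880+0.1750  ⇒  S_min = 971/1000 m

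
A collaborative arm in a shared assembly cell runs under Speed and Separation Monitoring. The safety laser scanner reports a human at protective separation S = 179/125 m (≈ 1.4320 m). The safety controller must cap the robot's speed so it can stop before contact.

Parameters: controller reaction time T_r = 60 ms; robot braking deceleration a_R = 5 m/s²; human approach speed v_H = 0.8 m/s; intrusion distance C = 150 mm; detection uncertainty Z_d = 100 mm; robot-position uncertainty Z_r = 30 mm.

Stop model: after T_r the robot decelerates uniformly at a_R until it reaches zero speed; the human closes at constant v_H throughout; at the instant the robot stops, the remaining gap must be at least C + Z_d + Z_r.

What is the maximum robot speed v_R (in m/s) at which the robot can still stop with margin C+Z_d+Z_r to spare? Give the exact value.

v_R_max = 12/5 m/s = 2.4000 m/s

collect terms ⇒ (1/10)·v_R² + (11/50)·v_R + (-138/125) = 0
  disc = (11/50)² − 4·(1/10)·(-138/125) = 49/100 ; √disc = 7/10
  v_R = (−(11/50) + 7/10) / (2·(1/10)) = 12/5 m/s
check:
braking lasts T_s = (12/5)/5 = 0.4800 s
robot in T_r: 2.4000·0.0600 = 0.1440 m
robot covers 2.4000·0.4800 − ½·5.0000·0.4800² = 0.5760 m while stopping
person approaches 0.8000·(0.0600+0.4800) = 0.4320 m
C+Z_d+Z_r = 0.1500+0.1000+0.0300 = 0.2800 m
sum ≈ 0.1440+0.5760+0.4320+0.2800 ≈ 1.4320 m = S ✓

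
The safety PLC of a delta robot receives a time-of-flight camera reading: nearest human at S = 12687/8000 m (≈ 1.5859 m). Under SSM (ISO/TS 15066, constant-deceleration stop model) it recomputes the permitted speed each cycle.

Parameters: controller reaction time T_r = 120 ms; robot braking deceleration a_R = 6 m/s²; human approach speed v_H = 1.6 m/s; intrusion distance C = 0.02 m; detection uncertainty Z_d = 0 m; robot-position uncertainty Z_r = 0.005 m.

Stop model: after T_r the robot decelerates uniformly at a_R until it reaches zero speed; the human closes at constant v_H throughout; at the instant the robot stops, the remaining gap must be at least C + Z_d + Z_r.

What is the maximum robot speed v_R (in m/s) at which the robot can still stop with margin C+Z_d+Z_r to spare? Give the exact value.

at the boundary: (1/12)·v² + (29/75)·v + (-10951/8000) = 0
  disc = (29/75)² − 4·(1/12)·(-10951/8000) = 218089/360000 ; √disc = 467/600
  v_R = (−(29/75) + 467/600) / (2·(1/12)) = 47/20 m/s
check:
braking lasts T_s = (47/20)/6 = 0.3917 s
robot covers v_R·T_r = 2.3500·0.1200 = 0.2820 m before braking
robot covers 2.3500·0.3917 − ½·6.0000·0.3917² = 0.4602 m while stopping
human closes 1.6000·0.5117 = 0.8187 m
residual clearance needed = 0.0200+0.0000+0.0050 = 0.0250 m
sum ≈ 0.2820+0.4602+0.8187+0.0250 ≈ 1.5859 m = S ✓

v_R_max = 47/20 m/s = 2.3500 m/s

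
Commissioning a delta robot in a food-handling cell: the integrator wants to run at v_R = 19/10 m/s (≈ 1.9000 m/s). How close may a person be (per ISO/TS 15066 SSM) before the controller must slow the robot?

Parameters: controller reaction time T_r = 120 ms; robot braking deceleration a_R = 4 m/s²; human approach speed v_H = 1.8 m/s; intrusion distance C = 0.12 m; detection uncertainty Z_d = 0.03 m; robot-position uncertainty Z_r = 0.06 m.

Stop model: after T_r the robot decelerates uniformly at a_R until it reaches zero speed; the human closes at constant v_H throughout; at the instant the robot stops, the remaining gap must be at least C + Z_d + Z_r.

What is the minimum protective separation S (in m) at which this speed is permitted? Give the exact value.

S_min = 7841/4000 m = 1.9603 m

T_s = v_R/a_R = (19/10)/4 = 0.4750 s
robot in T_r: 1.9000·0.1200 = 0.2280 m
braking distance = 1.9000²/(2·4.0000) = 0.4512 m
person approaches 1.8000·(0.1200+0.4750) = 1.0710 m
margins: 0.1200+0.0300+0.0600 = 0.2100 m
S_min ≈ 0.2280+0.4512+1.0710+0.2100  ⇒  S_min = 7841/4000 m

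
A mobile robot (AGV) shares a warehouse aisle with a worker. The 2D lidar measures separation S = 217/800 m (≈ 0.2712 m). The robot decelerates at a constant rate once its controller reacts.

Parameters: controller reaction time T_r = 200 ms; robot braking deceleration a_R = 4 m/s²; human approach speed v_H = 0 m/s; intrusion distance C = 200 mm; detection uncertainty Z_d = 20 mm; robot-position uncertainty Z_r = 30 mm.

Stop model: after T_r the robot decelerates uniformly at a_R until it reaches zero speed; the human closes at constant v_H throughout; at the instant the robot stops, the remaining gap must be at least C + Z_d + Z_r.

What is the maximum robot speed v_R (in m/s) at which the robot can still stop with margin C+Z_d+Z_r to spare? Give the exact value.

at the boundary: (1/8)·v² + (1/5)·v + (-17/800) = 0
  disc = (1/5)² − 4·(1/8)·(-17/800) = 81/1600 ; √disc = 9/40
  v_R = (−(1/5) + 9/40) / (2·(1/8)) = 1/10 m/s
check:
stop time T_s = (1/10)/4 = 0.0250 s
robot covers v_R·T_r = 0.1000·0.2000 = 0.0200 m before braking
braking distance = 0.1000²/(2·4.0000) = 0.0013 m
person approaches 0.0000·(0.2000+0.0250) = 0.0000 m
margins: 0.2000+0.0200+0.0300 = 0.2500 m
sum ≈ 0.0200+0.0013+0.0000+0.2500 ≈ 0.2712 m = S ✓

v_R_max = 1/10 m/s = 0.1000 m/s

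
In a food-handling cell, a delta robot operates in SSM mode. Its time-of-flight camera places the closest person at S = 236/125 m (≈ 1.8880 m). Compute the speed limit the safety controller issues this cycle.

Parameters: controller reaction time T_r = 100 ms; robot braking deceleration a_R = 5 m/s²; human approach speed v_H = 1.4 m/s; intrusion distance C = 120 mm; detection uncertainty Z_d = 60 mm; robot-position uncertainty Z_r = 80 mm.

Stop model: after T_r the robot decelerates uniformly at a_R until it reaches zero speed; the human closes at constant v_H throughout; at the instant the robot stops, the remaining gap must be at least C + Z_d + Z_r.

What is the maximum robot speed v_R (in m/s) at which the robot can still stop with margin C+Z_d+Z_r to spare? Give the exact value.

v_R_max = 12/5 m/s = 2.4000 m/s

collect terms ⇒ (1/10)·v_R² + (19/50)·v_R + (-186/125) = 0
  disc = (19/50)² − 4·(1/10)·(-186/125) = 1849/2500 ; √disc = 43/50
  v_R = (−(19/50) + 43/50) / (2·(1/10)) = 12/5 m/s
check:
stop time T_s = (12/5)/5 = 0.4800 s
robot covers v_R·T_r = 2.4000·0.1000 = 0.2400 m before braking
robot covers 2.4000·0.4800 − ½·5.0000·0.4800² = 0.5760 m while stopping
human closes 1.4000·0.5800 = 0.8120 m
margins: 0.1200+0.0600+0.0800 = 0.2600 m
sum ≈ 0.2400+0.5760+0.8120+0.2600 ≈ 1.8880 m = S ✓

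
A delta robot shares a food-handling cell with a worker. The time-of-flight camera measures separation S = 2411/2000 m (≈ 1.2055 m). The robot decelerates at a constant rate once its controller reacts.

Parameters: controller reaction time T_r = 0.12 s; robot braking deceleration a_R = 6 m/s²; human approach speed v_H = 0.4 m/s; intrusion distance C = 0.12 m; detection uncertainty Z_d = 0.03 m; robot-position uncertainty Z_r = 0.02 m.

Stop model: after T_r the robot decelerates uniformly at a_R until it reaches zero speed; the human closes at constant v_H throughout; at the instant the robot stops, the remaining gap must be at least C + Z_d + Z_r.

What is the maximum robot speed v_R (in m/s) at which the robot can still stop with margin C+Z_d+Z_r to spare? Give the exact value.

v_R_max = 5/2 m/s = 2.5000 m/s

collect terms ⇒ (1/12)·v_R² + (14/75)·v_R + (-79/80) = 0
  disc = (14/75)² − 4·(1/12)·(-79/80) = 32761/90000 ; √disc = 181/300
  v_R = (−(14/75) + 181/300) / (2·(1/12)) = 5/2 m/s
check:
braking lasts T_s = (5/2)/6 = 0.4167 s
reaction-phase robot travel = 2.5000·0.1200 = 0.3000 m
braking distance = 2.5000²/(2·6.0000) = 0.5208 m
human over T_r+T_s: 0.4000·(0.1200+0.4167) = 0.2147 m
margins: 0.1200+0.0300+0.0200 = 0.1700 m
sum ≈ 0.3000+0.5208+0.2147+0.1700 ≈ 1.2055 m = S ✓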